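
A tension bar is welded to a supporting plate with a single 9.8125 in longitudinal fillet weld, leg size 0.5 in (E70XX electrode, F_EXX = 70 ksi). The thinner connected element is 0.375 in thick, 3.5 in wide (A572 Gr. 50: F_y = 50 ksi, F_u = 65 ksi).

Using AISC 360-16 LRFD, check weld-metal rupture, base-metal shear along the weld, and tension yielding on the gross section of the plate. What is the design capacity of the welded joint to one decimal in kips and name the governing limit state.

Weld metal: throat = 0.707×0.5 = 0.3535 in, L = 9.8125 in. φR_n = 0.75 × 0.6 × 70 × 0.3535 × 9.8125 = 109.3 kips.
Base metal shear (0.375 in plate): yield φR_n = 1.0×0.6×50×0.375×9.8125 = 110.4 kips; rupture φR_n = 0.75×0.6×65×0.375×9.8125 = 107.6 kips; take 107.6 kips (rupture).
Tension yield (gross): A_g = 3.5×0.375 = 1.3125 in². φR_n = 0.90 × 50 × 1.3125 = 59.1 kips.
Governing: min(109.3, 107.6, 59.1) = 59.1 kips → gross-section yield.

59.1 kips (gross-section yield governs)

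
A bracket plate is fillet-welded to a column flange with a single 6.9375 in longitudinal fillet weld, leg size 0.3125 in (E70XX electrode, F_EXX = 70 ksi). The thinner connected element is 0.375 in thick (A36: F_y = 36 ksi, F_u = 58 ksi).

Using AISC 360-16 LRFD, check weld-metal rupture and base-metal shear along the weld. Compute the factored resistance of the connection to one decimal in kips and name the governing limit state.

48.3 kips (weld metal governs)

Weld metal: throat = 0.707×0.3125 = 0.22094 in, L = 6.9375 in. φR_n = 0.75 × 0.6 × 70 × 0.22094 × 6.9375 = 48.3 kips.
Base metal shear (0.375 in plate): yield φR_n = 1.0×0.6×36×0.375×6.9375 = 56.2 kips; rupture φR_n = 0.75×0.6×58×0.375×6.9375 = 67.9 kips; take 56.2 kips (yield).
Governing: min(48.3, 56.2) = 48.3 kips → weld metal.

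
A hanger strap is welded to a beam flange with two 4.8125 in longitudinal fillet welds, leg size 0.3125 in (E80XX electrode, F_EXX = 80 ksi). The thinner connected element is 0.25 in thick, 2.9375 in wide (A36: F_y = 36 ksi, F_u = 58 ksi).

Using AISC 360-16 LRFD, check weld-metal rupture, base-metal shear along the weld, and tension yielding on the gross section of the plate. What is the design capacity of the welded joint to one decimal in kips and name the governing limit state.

Weld metal: throat = 0.707×0.3125 = 0.22094 in, L = 2×4.8125 = 9.625 in. φR_n = 0.75 × 0.6 × 80 × 0.22094 × 9.625 = 76.6 kips.
Base metal shear (0.25 in plate): yield φR_n = 1.0×0.6×36×0.25×9.625 = 52.0 kips; rupture φR_n = 0.75×0.6×58×0.25×9.625 = 62.8 kips; take 52.0 kips (yield).
Tension yield (gross): A_g = 2.9375×0.25 = 0.73438 in². φR_n = 0.90 × 36 × 0.73438 = 23.8 kips.
Governing: min(76.6, 52.0, 23.8) = 23.8 kips → gross-section yield.

23.8 kips (gross-section yield governs)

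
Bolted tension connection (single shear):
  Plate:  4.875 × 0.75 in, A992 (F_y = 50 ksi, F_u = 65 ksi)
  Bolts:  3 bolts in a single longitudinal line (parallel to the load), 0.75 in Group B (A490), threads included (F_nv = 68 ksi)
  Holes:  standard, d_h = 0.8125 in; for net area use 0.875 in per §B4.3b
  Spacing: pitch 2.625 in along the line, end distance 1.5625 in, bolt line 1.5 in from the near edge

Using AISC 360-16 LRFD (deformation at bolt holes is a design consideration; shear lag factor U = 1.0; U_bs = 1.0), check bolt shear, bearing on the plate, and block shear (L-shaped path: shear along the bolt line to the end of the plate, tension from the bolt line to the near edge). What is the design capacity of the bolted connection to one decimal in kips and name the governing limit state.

67.6 kips (bolt shear governs)

Bolt shear: A_b = π(0.75)²/4 = 0.44179 in². φR_n = 0.75 × 68 × 0.44179 × 3 × 1 = 67.6 kips.
Bearing (0.75 in plate, F_u = 65 ksi): end bolts L_c = 1.5625 − 0.8125/2 = 1.15625, R_n = min(1.2×1.15625×0.75×65, 2.4×0.75×0.75×65) = 67.641 kips/bolt; interior L_c = 2.625 − 0.8125 = 1.8125, R_n = 87.75 kips/bolt. φR_n = 0.75 × (1×67.641 + 2×87.75) = 182.4 kips.
Block shear: shear path 1×[1.5625+2×2.625] = 1×6.8125 in, A_gv = 5.1094, A_nv = 1×(6.8125 − 2.5×0.875)×0.75 = 3.4688 in²; tension to near edge: (1.5 − 0.5×0.875)×0.75 = 0.79688 in². R_n = min(0.6×65×3.4688, 0.6×50×5.1094) + 1.0×65×0.79688 = min(135.28, 153.28) + 51.797 = 187.08 kips. φR_n = 0.75 × 187.08 = 140.3 kips.
Governing: min(67.6, 182.4, 140.3) = 67.6 kips → bolt shear.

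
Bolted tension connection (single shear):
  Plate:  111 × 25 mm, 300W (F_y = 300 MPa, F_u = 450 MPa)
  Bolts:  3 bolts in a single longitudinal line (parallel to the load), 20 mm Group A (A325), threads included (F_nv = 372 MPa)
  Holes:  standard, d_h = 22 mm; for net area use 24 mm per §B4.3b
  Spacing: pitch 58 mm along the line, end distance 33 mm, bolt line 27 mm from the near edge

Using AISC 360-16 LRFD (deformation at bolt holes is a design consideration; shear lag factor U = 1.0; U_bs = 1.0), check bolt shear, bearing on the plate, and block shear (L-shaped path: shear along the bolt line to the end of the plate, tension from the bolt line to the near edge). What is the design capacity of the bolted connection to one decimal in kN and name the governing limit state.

263.0 kN (bolt shear governs)

Bolt shear: A_b = π(20)²/4 = 314.16 mm². φR_n = 0.75 × 372 × 314.16 × 3 × 1 = 263.0 kN.
Bearing (25 mm plate, F_u = 450 MPa): end bolts L_c = 33 − 22/2 = 22, R_n = min(1.2×22×25×450, 2.4×20×25×450) = 297 kN/bolt; interior L_c = 58 − 22 = 36, R_n = 486 kN/bolt. φR_n = 0.75 × (1×297 + 2×486) = 951.8 kN.
Block shear: shear path 1×[33+2×58] = 1×149 mm, A_gv = 3725, A_nv = 1×(149 − 2.5×24)×25 = 2225 mm²; tension to near edge: (27 − 0.5×24)×25 = 375 mm². R_n = min(0.6×450×2225, 0.6×300×3725) + 1.0×450×375 = min(600.75, 670.5) + 168.75 = 769.5 kN. φR_n = 0.75 × 769.5 = 577.1 kN.
Governing: min(263.0, 951.8, 577.1) = 263.0 kN → bolt shear.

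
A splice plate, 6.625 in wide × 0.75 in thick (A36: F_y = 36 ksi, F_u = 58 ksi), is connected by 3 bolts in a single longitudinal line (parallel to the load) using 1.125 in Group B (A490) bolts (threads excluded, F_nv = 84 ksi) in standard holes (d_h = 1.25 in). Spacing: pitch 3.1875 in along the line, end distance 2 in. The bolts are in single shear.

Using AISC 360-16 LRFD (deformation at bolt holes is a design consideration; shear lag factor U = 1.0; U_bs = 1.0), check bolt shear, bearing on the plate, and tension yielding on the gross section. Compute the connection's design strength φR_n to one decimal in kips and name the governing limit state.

161.0 kips (gross-section yield governs)

Bolt shear: A_b = π(1.125)²/4 = 0.99402 in². φR_n = 0.75 × 84 × 0.99402 × 3 × 1 = 187.9 kips.
Bearing (0.75 in plate, F_u = 58 ksi): end bolts L_c = 2 − 1.25/2 = 1.375, R_n = min(1.2×1.375×0.75×58, 2.4×1.125×0.75×58) = 71.775 kips/bolt; interior L_c = 3.1875 − 1.25 = 1.9375, R_n = 101.14 kips/bolt. φR_n = 0.75 × (1×71.775 + 2×101.14) = 205.5 kips.
Tension yield (gross): A_g = 6.625×0.75 = 4.9688 in². φR_n = 0.90 × 36 × 4.9688 = 161.0 kips.
Governing: min(187.9, 205.5, 161.0) = 161.0 kips → gross-section yield.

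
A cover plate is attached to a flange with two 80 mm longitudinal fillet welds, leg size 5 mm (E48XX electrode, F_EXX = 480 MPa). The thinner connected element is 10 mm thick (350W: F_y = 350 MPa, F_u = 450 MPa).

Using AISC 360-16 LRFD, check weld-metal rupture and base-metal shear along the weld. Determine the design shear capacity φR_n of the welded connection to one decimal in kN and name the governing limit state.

Weld metal: throat = 0.707×5 = 3.535 mm, L = 2×80 = 160 mm. φR_n = 0.75 × 0.6 × 480 × 3.535 × 160 = 122.2 kN.
Base metal shear (10 mm plate): yield φR_n = 1.0×0.6×350×10×160 = 336.0 kN; rupture φR_n = 0.75×0.6×450×10×160 = 324.0 kN; take 324.0 kN (rupture).
Governing: min(122.2, 324.0) = 122.2 kN → weld metal.

122.2 kN (weld metal governs)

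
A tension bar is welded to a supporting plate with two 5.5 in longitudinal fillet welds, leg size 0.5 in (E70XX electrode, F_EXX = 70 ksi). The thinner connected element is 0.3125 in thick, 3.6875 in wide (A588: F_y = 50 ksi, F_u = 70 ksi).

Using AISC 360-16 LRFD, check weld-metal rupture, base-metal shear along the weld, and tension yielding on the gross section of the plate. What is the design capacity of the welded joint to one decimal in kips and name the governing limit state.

51.9 kips (gross-section yield governs)

Weld metal: throat = 0.707×0.5 = 0.3535 in, L = 2×5.5 = 11 in. φR_n = 0.75 × 0.6 × 70 × 0.3535 × 11 = 122.5 kips.
Base metal shear (0.3125 in plate): yield φR_n = 1.0×0.6×50×0.3125×11 = 103.1 kips; rupture φR_n = 0.75×0.6×70×0.3125×11 = 108.3 kips; take 103.1 kips (yield).
Tension yield (gross): A_g = 3.6875×0.3125 = 1.1523 in². φR_n = 0.90 × 50 × 1.1523 = 51.9 kips.
Governing: min(122.5, 103.1, 51.9) = 51.9 kips → gross-section yield.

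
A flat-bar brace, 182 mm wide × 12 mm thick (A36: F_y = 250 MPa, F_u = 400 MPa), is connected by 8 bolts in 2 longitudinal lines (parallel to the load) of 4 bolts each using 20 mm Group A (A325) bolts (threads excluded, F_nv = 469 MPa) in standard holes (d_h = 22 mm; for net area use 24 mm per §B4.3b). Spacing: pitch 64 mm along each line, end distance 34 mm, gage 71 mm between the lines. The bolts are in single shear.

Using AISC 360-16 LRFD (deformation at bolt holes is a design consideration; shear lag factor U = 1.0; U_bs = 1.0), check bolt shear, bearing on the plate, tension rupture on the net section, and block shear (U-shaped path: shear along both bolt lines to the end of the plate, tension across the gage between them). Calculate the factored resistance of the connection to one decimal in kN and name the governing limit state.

482.4 kN (net-section rupture governs)

Bolt shear: A_b = π(20)²/4 = 314.16 mm². φR_n = 0.75 × 469 × 314.16 × 8 × 1 = 884.0 kN.
Bearing (12 mm plate, F_u = 400 MPa): end bolts L_c = 34 − 22/2 = 23, R_n = min(1.2×23×12×400, 2.4×20×12×400) = 132.48 kN/bolt; interior L_c = 64 − 22 = 42, R_n = 230.4 kN/bolt. φR_n = 0.75 × (2×132.48 + 6×230.4) = 1235.5 kN.
Tension rupture (net): A_n = (182 − 2×24)×12 = 1608 mm² (U = 1.0, A_e = A_n). φR_n = 0.75 × 400 × 1608 = 482.4 kN.
Block shear: shear path 2×[34+3×64] = 2×226 mm, A_gv = 5424, A_nv = 2×(226 − 3.5×24)×12 = 3408 mm²; tension across gage: (71 − 1×24)×12 = 564 mm². R_n = min(0.6×400×3408, 0.6×250×5424) + 1.0×400×564 = min(817.92, 813.6) + 225.6 = 1039.2 kN. φR_n = 0.75 × 1039.2 = 779.4 kN.
Governing: min(884.0, 1235.5, 482.4, 779.4) = 482.4 kN → net-section rupture.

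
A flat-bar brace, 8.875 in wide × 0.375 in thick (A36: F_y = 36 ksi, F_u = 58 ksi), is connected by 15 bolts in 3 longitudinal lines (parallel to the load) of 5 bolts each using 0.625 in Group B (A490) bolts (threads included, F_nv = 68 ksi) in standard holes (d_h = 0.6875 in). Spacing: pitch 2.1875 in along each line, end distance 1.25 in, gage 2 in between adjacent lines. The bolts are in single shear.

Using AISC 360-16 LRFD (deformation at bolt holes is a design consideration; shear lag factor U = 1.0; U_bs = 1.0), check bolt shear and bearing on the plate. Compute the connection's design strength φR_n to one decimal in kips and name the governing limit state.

234.7 kips (bolt shear governs)

Bolt shear: A_b = π(0.625)²/4 = 0.3068 in². φR_n = 0.75 × 68 × 0.3068 × 15 × 1 = 234.7 kips.
Bearing (0.375 in plate, F_u = 58 ksi): end bolts L_c = 1.25 − 0.6875/2 = 0.90625, R_n = min(1.2×0.90625×0.375×58, 2.4×0.625×0.375×58) = 23.653 kips/bolt; interior L_c = 2.1875 − 0.6875 = 1.5, R_n = 32.625 kips/bolt. φR_n = 0.75 × (3×23.653 + 12×32.625) = 346.8 kips.
Governing: min(234.7, 346.8) = 234.7 kips → bolt shear.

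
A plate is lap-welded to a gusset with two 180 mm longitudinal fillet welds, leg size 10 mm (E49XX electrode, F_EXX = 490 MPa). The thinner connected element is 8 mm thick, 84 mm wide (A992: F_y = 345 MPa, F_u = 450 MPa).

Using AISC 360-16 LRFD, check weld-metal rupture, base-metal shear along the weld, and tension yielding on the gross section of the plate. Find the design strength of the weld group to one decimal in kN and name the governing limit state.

Weld metal: throat = 0.707×10 = 7.07 mm, L = 2×180 = 360 mm. φR_n = 0.75 × 0.6 × 490 × 7.07 × 360 = 561.2 kN.
Base metal shear (8 mm plate): yield φR_n = 1.0×0.6×345×8×360 = 596.2 kN; rupture φR_n = 0.75×0.6×450×8×360 = 583.2 kN; take 583.2 kN (rupture).
Tension yield (gross): A_g = 84×8 = 672 mm². φR_n = 0.90 × 345 × 672 = 208.7 kN.
Governing: min(561.2, 583.2, 208.7) = 208.7 kN → gross-section yield.

208.7 kN (gross-section yield governs)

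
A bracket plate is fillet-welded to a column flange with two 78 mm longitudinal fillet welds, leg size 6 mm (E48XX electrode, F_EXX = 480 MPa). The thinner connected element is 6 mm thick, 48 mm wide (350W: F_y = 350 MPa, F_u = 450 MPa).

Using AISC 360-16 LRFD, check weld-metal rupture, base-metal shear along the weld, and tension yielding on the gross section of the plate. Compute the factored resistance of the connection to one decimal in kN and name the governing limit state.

90.7 kN (gross-section yield governs)

Weld metal: throat = 0.707×6 = 4.242 mm, L = 2×78 = 156 mm. φR_n = 0.75 × 0.6 × 480 × 4.242 × 156 = 142.9 kN.
Base metal shear (6 mm plate): yield φR_n = 1.0×0.6×350×6×156 = 196.6 kN; rupture φR_n = 0.75×0.6×450×6×156 = 189.5 kN; take 189.5 kN (rupture).
Tension yield (gross): A_g = 48×6 = 288 mm². φR_n = 0.90 × 350 × 288 = 90.7 kN.
Governing: min(142.9, 189.5, 90.7) = 90.7 kN → gross-section yield.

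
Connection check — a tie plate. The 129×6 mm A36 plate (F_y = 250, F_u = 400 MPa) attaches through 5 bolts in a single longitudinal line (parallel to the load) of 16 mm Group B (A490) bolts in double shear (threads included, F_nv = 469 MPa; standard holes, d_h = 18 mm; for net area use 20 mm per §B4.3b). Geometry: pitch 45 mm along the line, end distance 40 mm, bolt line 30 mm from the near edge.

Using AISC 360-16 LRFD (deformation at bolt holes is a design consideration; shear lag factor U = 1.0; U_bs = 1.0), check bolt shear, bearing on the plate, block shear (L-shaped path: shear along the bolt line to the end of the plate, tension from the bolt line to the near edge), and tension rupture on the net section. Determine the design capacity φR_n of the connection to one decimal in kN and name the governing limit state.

Bolt shear: A_b = π(16)²/4 = 201.06 mm². φR_n = 0.75 × 469 × 201.06 × 5 × 2 = 707.2 kN.
Bearing (6 mm plate, F_u = 400 MPa): end bolts L_c = 40 − 18/2 = 31, R_n = min(1.2×31×6×400, 2.4×16×6×400) = 89.28 kN/bolt; interior L_c = 45 − 18 = 27, R_n = 77.76 kN/bolt. φR_n = 0.75 × (1×89.28 + 4×77.76) = 300.2 kN.
Block shear: shear path 1×[40+4×45] = 1×220 mm, A_gv = 1320, A_nv = 1×(220 − 4.5×20)×6 = 780 mm²; tension to near edge: (30 − 0.5×20)×6 = 120 mm². R_n = min(0.6×400×780, 0.6×250×1320) + 1.0×400×120 = min(187.2, 198) + 48 = 235.2 kN. φR_n = 0.75 × 235.2 = 176.4 kN.
Tension rupture (net): A_n = (129 − 1×20)×6 = 654 mm² (U = 1.0, A_e = A_n). φR_n = 0.75 × 400 × 654 = 196.2 kN.
Governing: min(707.2, 300.2, 176.4, 196.2) = 176.4 kN → block shear.

176.4 kN (block shear governs)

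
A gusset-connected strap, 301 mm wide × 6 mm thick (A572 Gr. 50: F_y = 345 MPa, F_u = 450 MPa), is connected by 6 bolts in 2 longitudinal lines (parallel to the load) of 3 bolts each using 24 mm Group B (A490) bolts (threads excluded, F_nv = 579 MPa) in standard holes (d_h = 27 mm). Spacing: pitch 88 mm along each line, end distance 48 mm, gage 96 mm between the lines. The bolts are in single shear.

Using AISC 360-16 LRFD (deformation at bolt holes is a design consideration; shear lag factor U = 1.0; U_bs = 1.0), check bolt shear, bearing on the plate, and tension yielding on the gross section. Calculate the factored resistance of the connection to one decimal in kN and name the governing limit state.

Bolt shear: A_b = π(24)²/4 = 452.39 mm². φR_n = 0.75 × 579 × 452.39 × 6 × 1 = 1178.7 kN.
Bearing (6 mm plate, F_u = 450 MPa): end bolts L_c = 48 − 27/2 = 34.5, R_n = min(1.2×34.5×6×450, 2.4×24×6×450) = 111.78 kN/bolt; interior L_c = 88 − 27 = 61, R_n = 155.52 kN/bolt. φR_n = 0.75 × (2×111.78 + 4×155.52) = 634.2 kN.
Tension yield (gross): A_g = 301×6 = 1806 mm². φR_n = 0.90 × 345 × 1806 = 560.8 kN.
Governing: min(1178.7, 634.2, 560.8) = 560.8 kN → gross-section yield.

560.8 kN (gross-section yield governs)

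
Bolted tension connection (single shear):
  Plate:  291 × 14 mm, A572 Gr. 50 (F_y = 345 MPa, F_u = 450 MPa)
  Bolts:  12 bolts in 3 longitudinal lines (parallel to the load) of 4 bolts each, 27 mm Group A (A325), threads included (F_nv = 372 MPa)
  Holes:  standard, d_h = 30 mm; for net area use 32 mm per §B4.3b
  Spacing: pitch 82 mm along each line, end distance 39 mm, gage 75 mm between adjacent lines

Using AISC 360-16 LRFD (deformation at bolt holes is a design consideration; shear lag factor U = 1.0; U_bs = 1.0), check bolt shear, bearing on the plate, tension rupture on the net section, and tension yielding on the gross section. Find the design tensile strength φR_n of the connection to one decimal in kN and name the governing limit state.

921.4 kN (net-section rupture governs)

Bolt shear: A_b = π(27)²/4 = 572.56 mm². φR_n = 0.75 × 372 × 572.56 × 12 × 1 = 1916.9 kN.
Bearing (14 mm plate, F_u = 450 MPa): end bolts L_c = 39 − 30/2 = 24, R_n = min(1.2×24×14×450, 2.4×27×14×450) = 181.44 kN/bolt; interior L_c = 82 − 30 = 52, R_n = 393.12 kN/bolt. φR_n = 0.75 × (3×181.44 + 9×393.12) = 3061.8 kN.
Tension rupture (net): A_n = (291 − 3×32)×14 = 2730 mm² (U = 1.0, A_e = A_n). φR_n = 0.75 × 450 × 2730 = 921.4 kN.
Tension yield (gross): A_g = 291×14 = 4074 mm². φR_n = 0.90 × 345 × 4074 = 1265.0 kN.
Governing: min(1916.9, 3061.8, 921.4, 1265.0) = 921.4 kN → net-section rupture.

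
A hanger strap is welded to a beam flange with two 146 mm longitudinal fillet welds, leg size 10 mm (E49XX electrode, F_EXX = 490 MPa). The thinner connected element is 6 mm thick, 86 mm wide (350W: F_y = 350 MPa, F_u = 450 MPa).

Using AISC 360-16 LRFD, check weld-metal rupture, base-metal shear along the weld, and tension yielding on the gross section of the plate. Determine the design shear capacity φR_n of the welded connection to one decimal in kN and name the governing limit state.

Weld metal: throat = 0.707×10 = 7.07 mm, L = 2×146 = 292 mm. φR_n = 0.75 × 0.6 × 490 × 7.07 × 292 = 455.2 kN.
Base metal shear (6 mm plate): yield φR_n = 1.0×0.6×350×6×292 = 367.9 kN; rupture φR_n = 0.75×0.6×450×6×292 = 354.8 kN; take 354.8 kN (rupture).
Tension yield (gross): A_g = 86×6 = 516 mm². φR_n = 0.90 × 350 × 516 = 162.5 kN.
Governing: min(455.2, 354.8, 162.5) = 162.5 kN → gross-section yield.

162.5 kN (gross-section yield governs)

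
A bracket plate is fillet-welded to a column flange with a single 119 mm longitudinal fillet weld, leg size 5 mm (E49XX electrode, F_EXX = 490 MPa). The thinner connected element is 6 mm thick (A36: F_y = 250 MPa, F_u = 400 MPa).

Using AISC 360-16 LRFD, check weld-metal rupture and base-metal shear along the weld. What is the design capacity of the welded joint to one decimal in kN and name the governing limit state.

Weld metal: throat = 0.707×5 = 3.535 mm, L = 119 mm. φR_n = 0.75 × 0.6 × 490 × 3.535 × 119 = 92.8 kN.
Base metal shear (6 mm plate): yield φR_n = 1.0×0.6×250×6×119 = 107.1 kN; rupture φR_n = 0.75×0.6×400×6×119 = 128.5 kN; take 107.1 kN (yield).
Governing: min(92.8, 107.1) = 92.8 kN → weld metal.

92.8 kN (weld metal governs)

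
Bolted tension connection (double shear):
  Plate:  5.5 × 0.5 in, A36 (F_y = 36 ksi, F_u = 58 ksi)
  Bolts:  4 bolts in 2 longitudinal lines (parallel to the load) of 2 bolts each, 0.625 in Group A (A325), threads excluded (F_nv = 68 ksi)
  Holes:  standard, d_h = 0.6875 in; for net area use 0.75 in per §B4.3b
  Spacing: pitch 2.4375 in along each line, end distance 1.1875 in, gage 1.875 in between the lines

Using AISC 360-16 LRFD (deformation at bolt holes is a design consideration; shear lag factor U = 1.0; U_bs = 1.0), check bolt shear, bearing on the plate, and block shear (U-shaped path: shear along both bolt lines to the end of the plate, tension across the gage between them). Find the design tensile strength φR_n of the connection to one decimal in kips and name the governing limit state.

83.2 kips (block shear governs)

Bolt shear: A_b = π(0.625)²/4 = 0.3068 in². φR_n = 0.75 × 68 × 0.3068 × 4 × 2 = 125.2 kips.
Bearing (0.5 in plate, F_u = 58 ksi): end bolts L_c = 1.1875 − 0.6875/2 = 0.84375, R_n = min(1.2×0.84375×0.5×58, 2.4×0.625×0.5×58) = 29.363 kips/bolt; interior L_c = 2.4375 − 0.6875 = 1.75, R_n = 43.5 kips/bolt. φR_n = 0.75 × (2×29.363 + 2×43.5) = 109.3 kips.
Block shear: shear path 2×[1.1875+1×2.4375] = 2×3.625 in, A_gv = 3.625, A_nv = 2×(3.625 − 1.5×0.75)×0.5 = 2.5 in²; tension across gage: (1.875 − 1×0.75)×0.5 = 0.5625 in². R_n = min(0.6×58×2.5, 0.6×36×3.625) + 1.0×58×0.5625 = min(87, 78.3) + 32.625 = 110.93 kips. φR_n = 0.75 × 110.93 = 83.2 kips.
Governing: min(125.2, 109.3, 83.2) = 83.2 kips → block shear.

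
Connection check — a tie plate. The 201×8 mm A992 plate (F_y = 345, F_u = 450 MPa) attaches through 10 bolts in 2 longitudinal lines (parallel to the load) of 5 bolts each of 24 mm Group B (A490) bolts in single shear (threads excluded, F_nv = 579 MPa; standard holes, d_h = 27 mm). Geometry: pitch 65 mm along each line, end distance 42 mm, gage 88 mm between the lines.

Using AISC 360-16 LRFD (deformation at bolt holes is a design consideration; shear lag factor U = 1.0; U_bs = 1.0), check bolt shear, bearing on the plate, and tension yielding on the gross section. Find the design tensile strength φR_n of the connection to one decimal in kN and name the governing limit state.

499.3 kN (gross-section yield governs)

Bolt shear: A_b = π(24)²/4 = 452.39 mm². φR_n = 0.75 × 579 × 452.39 × 10 × 1 = 1964.5 kN.
Bearing (8 mm plate, F_u = 450 MPa): end bolts L_c = 42 − 27/2 = 28.5, R_n = min(1.2×28.5×8×450, 2.4×24×8×450) = 123.12 kN/bolt; interior L_c = 65 − 27 = 38, R_n = 164.16 kN/bolt. φR_n = 0.75 × (2×123.12 + 8×164.16) = 1169.6 kN.
Tension yield (gross): A_g = 201×8 = 1608 mm². φR_n = 0.90 × 345 × 1608 = 499.3 kN.
Governing: min(1964.5, 1169.6, 499.3) = 499.3 kN → gross-section yield.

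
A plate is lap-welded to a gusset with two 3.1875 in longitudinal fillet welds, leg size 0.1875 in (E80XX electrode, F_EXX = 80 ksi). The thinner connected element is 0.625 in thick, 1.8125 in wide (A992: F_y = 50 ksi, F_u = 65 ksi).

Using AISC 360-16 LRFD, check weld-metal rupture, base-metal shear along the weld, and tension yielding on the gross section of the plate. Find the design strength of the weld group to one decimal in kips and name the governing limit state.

30.4 kips (weld metal governs)

Weld metal: throat = 0.707×0.1875 = 0.13256 in, L = 2×3.1875 = 6.375 in. φR_n = 0.75 × 0.6 × 80 × 0.13256 × 6.375 = 30.4 kips.
Base metal shear (0.625 in plate): yield φR_n = 1.0×0.6×50×0.625×6.375 = 119.5 kips; rupture φR_n = 0.75×0.6×65×0.625×6.375 = 116.5 kips; take 116.5 kips (rupture).
Tension yield (gross): A_g = 1.8125×0.625 = 1.1328 in². φR_n = 0.90 × 50 × 1.1328 = 51.0 kips.
Governing: min(30.4, 116.5, 51.0) = 30.4 kips → weld metal.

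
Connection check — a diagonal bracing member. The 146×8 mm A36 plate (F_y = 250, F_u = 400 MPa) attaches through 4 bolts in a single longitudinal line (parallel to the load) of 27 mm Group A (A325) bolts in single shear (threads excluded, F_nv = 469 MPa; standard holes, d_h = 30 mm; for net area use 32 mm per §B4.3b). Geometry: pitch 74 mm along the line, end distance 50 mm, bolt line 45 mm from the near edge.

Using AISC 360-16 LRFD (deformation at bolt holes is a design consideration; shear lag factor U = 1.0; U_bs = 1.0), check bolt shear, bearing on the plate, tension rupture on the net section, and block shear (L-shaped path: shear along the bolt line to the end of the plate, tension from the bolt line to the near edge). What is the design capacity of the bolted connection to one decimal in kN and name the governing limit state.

Bolt shear: A_b = π(27)²/4 = 572.56 mm². φR_n = 0.75 × 469 × 572.56 × 4 × 1 = 805.6 kN.
Bearing (8 mm plate, F_u = 400 MPa): end bolts L_c = 50 − 30/2 = 35, R_n = min(1.2×35×8×400, 2.4×27×8×400) = 134.4 kN/bolt; interior L_c = 74 − 30 = 44, R_n = 168.96 kN/bolt. φR_n = 0.75 × (1×134.4 + 3×168.96) = 481.0 kN.
Tension rupture (net): A_n = (146 − 1×32)×8 = 912 mm² (U = 1.0, A_e = A_n). φR_n = 0.75 × 400 × 912 = 273.6 kN.
Block shear: shear path 1×[50+3×74] = 1×272 mm, A_gv = 2176, A_nv = 1×(272 − 3.5×32)×8 = 1280 mm²; tension to near edge: (45 − 0.5×32)×8 = 232 mm². R_n = min(0.6×400×1280, 0.6×250×2176) + 1.0×400×232 = min(307.2, 326.4) + 92.8 = 400 kN. φR_n = 0.75 × 400 = 300.0 kN.
Governing: min(805.6, 481.0, 273.6, 300.0) = 273.6 kN → net-section rupture.

273.6 kN (net-section rupture governs)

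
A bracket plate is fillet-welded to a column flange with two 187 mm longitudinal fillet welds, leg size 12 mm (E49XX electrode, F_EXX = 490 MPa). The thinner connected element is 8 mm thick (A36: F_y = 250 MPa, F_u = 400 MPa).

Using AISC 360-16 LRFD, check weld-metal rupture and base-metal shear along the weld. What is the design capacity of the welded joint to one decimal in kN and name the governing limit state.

Weld metal: throat = 0.707×12 = 8.484 mm, L = 2×187 = 374 mm. φR_n = 0.75 × 0.6 × 490 × 8.484 × 374 = 699.7 kN.
Base metal shear (8 mm plate): yield φR_n = 1.0×0.6×250×8×374 = 448.8 kN; rupture φR_n = 0.75×0.6×400×8×374 = 538.6 kN; take 448.8 kN (yield).
Governing: min(699.7, 448.8) = 448.8 kN → base-metal shear.

448.8 kN (base-metal shear governs)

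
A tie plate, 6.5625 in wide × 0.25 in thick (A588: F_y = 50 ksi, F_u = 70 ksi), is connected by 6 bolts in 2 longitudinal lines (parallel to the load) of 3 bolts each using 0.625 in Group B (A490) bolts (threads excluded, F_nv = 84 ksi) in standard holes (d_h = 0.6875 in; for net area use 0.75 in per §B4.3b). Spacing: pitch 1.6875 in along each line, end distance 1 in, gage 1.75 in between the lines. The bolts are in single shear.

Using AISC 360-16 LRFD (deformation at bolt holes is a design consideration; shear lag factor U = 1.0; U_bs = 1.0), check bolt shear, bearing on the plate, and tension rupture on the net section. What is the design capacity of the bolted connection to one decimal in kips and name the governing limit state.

66.4 kips (net-section rupture governs)

Bolt shear: A_b = π(0.625)²/4 = 0.3068 in². φR_n = 0.75 × 84 × 0.3068 × 6 × 1 = 116.0 kips.
Bearing (0.25 in plate, F_u = 70 ksi): end bolts L_c = 1 − 0.6875/2 = 0.65625, R_n = min(1.2×0.65625×0.25×70, 2.4×0.625×0.25×70) = 13.781 kips/bolt; interior L_c = 1.6875 − 0.6875 = 1, R_n = 21 kips/bolt. φR_n = 0.75 × (2×13.781 + 4×21) = 83.7 kips.
Tension rupture (net): A_n = (6.5625 − 2×0.75)×0.25 = 1.2656 in² (U = 1.0, A_e = A_n). φR_n = 0.75 × 70 × 1.2656 = 66.4 kips.
Governing: min(116.0, 83.7, 66.4) = 66.4 kips → net-section rupture.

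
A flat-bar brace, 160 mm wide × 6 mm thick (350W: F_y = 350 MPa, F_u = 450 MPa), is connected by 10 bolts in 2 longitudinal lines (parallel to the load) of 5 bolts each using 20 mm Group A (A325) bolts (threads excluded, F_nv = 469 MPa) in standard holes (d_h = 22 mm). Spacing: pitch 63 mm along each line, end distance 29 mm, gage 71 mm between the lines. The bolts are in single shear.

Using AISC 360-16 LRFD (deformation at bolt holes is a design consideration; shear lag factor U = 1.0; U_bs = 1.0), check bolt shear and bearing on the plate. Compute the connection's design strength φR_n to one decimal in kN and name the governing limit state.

Bolt shear: A_b = π(20)²/4 = 314.16 mm². φR_n = 0.75 × 469 × 314.16 × 10 × 1 = 1105.1 kN.
Bearing (6 mm plate, F_u = 450 MPa): end bolts L_c = 29 − 22/2 = 18, R_n = min(1.2×18×6×450, 2.4×20×6×450) = 58.32 kN/bolt; interior L_c = 63 − 22 = 41, R_n = 129.6 kN/bolt. φR_n = 0.75 × (2×58.32 + 8×129.6) = 865.1 kN.
Governing: min(1105.1, 865.1) = 865.1 kN → bearing.

865.1 kN (bearing governs)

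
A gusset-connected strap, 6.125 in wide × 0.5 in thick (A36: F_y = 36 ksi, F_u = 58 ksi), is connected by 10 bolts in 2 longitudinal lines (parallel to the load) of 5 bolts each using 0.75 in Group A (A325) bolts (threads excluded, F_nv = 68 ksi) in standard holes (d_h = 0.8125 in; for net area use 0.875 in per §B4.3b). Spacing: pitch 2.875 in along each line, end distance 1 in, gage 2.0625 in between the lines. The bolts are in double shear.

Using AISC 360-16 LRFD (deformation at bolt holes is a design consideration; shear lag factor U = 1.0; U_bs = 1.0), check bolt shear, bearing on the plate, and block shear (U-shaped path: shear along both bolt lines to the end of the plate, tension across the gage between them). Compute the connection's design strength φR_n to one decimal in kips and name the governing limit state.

Bolt shear: A_b = π(0.75)²/4 = 0.44179 in². φR_n = 0.75 × 68 × 0.44179 × 10 × 2 = 450.6 kips.
Bearing (0.5 in plate, F_u = 58 ksi): end bolts L_c = 1 − 0.8125/2 = 0.59375, R_n = min(1.2×0.59375×0.5×58, 2.4×0.75×0.5×58) = 20.663 kips/bolt; interior L_c = 2.875 − 0.8125 = 2.0625, R_n = 52.2 kips/bolt. φR_n = 0.75 × (2×20.663 + 8×52.2) = 344.2 kips.
Block shear: shear path 2×[1+4×2.875] = 2×12.5 in, A_gv = 12.5, A_nv = 2×(12.5 − 4.5×0.875)×0.5 = 8.5625 in²; tension across gage: (2.0625 − 1×0.875)×0.5 = 0.59375 in². R_n = min(0.6×58×8.5625, 0.6×36×12.5) + 1.0×58×0.59375 = min(297.98, 270) + 34.438 = 304.44 kips. φR_n = 0.75 × 304.44 = 228.3 kips.
Governing: min(450.6, 344.2, 228.3) = 228.3 kips → block shear.

228.3 kips (block shear governs)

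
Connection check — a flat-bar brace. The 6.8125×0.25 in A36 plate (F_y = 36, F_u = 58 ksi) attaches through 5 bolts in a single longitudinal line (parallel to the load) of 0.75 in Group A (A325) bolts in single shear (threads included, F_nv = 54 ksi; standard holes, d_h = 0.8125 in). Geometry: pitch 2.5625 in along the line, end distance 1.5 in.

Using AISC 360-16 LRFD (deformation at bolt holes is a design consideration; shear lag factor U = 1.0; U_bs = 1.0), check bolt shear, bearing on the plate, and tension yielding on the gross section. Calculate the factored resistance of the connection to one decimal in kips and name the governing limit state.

55.2 kips (gross-section yield governs)

Bolt shear: A_b = π(0.75)²/4 = 0.44179 in². φR_n = 0.75 × 54 × 0.44179 × 5 × 1 = 89.5 kips.
Bearing (0.25 in plate, F_u = 58 ksi): end bolts L_c = 1.5 − 0.8125/2 = 1.09375, R_n = min(1.2×1.09375×0.25×58, 2.4×0.75×0.25×58) = 19.031 kips/bolt; interior L_c = 2.5625 − 0.8125 = 1.75, R_n = 26.1 kips/bolt. φR_n = 0.75 × (1×19.031 + 4×26.1) = 92.6 kips.
Tension yield (gross): A_g = 6.8125×0.25 = 1.7031 in². φR_n = 0.90 × 36 × 1.7031 = 55.2 kips.
Governing: min(89.5, 92.6, 55.2) = 55.2 kips → gross-section yield.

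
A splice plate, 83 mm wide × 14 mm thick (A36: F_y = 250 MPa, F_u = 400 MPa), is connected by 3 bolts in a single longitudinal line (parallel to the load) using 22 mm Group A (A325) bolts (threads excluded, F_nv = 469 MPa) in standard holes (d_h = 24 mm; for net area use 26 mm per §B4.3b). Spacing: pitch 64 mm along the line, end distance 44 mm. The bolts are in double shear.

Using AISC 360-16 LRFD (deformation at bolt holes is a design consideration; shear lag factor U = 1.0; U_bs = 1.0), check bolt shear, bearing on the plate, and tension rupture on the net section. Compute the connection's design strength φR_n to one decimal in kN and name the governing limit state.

Bolt shear: A_b = π(22)²/4 = 380.13 mm². φR_n = 0.75 × 469 × 380.13 × 3 × 2 = 802.3 kN.
Bearing (14 mm plate, F_u = 400 MPa): end bolts L_c = 44 − 24/2 = 32, R_n = min(1.2×32×14×400, 2.4×22×14×400) = 215.04 kN/bolt; interior L_c = 64 − 24 = 40, R_n = 268.8 kN/bolt. φR_n = 0.75 × (1×215.04 + 2×268.8) = 564.5 kN.
Tension rupture (net): A_n = (83 − 1×26)×14 = 798 mm² (U = 1.0, A_e = A_n). φR_n = 0.75 × 400 × 798 = 239.4 kN.
Governing: min(802.3, 564.5, 239.4) = 239.4 kN → net-section rupture.

239.4 kN (net-section rupture governs)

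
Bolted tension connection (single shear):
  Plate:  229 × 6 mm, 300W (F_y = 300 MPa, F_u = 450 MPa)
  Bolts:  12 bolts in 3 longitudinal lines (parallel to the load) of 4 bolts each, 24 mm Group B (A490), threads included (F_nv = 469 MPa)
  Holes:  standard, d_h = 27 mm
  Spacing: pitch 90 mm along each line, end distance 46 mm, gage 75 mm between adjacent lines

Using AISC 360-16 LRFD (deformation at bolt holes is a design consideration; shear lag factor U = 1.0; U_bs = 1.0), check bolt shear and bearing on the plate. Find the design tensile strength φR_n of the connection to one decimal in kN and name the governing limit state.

1286.7 kN (bearing governs)

Bolt shear: A_b = π(24)²/4 = 452.39 mm². φR_n = 0.75 × 469 × 452.39 × 12 × 1 = 1909.5 kN.
Bearing (6 mm plate, F_u = 450 MPa): end bolts L_c = 46 − 27/2 = 32.5, R_n = min(1.2×32.5×6×450, 2.4×24×6×450) = 105.3 kN/bolt; interior L_c = 90 − 27 = 63, R_n = 155.52 kN/bolt. φR_n = 0.75 × (3×105.3 + 9×155.52) = 1286.7 kN.
Governing: min(1909.5, 1286.7) = 1286.7 kN → bearing.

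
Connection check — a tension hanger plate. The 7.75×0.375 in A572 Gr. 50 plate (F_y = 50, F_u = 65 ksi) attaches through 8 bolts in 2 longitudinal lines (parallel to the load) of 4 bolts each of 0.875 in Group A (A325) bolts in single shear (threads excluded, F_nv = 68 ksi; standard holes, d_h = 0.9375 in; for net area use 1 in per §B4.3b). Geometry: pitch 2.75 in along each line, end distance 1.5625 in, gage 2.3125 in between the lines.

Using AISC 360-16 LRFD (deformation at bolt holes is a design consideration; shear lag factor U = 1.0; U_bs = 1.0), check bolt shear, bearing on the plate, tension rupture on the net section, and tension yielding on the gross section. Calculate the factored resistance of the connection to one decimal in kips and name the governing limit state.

Bolt shear: A_b = π(0.875)²/4 = 0.60132 in². φR_n = 0.75 × 68 × 0.60132 × 8 × 1 = 245.3 kips.
Bearing (0.375 in plate, F_u = 65 ksi): end bolts L_c = 1.5625 − 0.9375/2 = 1.09375, R_n = min(1.2×1.09375×0.375×65, 2.4×0.875×0.375×65) = 31.992 kips/bolt; interior L_c = 2.75 − 0.9375 = 1.8125, R_n = 51.188 kips/bolt. φR_n = 0.75 × (2×31.992 + 6×51.188) = 278.3 kips.
Tension rupture (net): A_n = (7.75 − 2×1)×0.375 = 2.1563 in² (U = 1.0, A_e = A_n). φR_n = 0.75 × 65 × 2.1563 = 105.1 kips.
Tension yield (gross): A_g = 7.75×0.375 = 2.9063 in². φR_n = 0.90 × 50 × 2.9063 = 130.8 kips.
Governing: min(245.3, 278.3, 105.1, 130.8) = 105.1 kips → net-section rupture.

105.1 kips (net-section rupture governs)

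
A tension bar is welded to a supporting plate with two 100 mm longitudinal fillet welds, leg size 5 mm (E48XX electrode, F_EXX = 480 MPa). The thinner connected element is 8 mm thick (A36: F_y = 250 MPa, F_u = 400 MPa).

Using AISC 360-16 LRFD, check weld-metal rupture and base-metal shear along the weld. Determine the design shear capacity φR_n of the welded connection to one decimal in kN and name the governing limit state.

152.7 kN (weld metal governs)

Weld metal: throat = 0.707×5 = 3.535 mm, L = 2×100 = 200 mm. φR_n = 0.75 × 0.6 × 480 × 3.535 × 200 = 152.7 kN.
Base metal shear (8 mm plate): yield φR_n = 1.0×0.6×250×8×200 = 240.0 kN; rupture φR_n = 0.75×0.6×400×8×200 = 288.0 kN; take 240.0 kN (yield).
Governing: min(152.7, 240.0) = 152.7 kN → weld metal.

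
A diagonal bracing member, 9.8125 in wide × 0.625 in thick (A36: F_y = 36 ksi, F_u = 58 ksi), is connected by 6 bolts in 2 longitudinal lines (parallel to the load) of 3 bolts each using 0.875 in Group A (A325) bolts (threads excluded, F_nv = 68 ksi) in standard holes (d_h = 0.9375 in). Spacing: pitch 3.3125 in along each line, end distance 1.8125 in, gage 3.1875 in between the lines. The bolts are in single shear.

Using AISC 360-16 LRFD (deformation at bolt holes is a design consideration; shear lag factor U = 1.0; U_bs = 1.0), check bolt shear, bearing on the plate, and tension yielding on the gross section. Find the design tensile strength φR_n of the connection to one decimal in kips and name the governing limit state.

Bolt shear: A_b = π(0.875)²/4 = 0.60132 in². φR_n = 0.75 × 68 × 0.60132 × 6 × 1 = 184.0 kips.
Bearing (0.625 in plate, F_u = 58 ksi): end bolts L_c = 1.8125 − 0.9375/2 = 1.34375, R_n = min(1.2×1.34375×0.625×58, 2.4×0.875×0.625×58) = 58.453 kips/bolt; interior L_c = 3.3125 − 0.9375 = 2.375, R_n = 76.125 kips/bolt. φR_n = 0.75 × (2×58.453 + 4×76.125) = 316.1 kips.
Tension yield (gross): A_g = 9.8125×0.625 = 6.1328 in². φR_n = 0.90 × 36 × 6.1328 = 198.7 kips.
Governing: min(184.0, 316.1, 198.7) = 184.0 kips → bolt shear.

184.0 kips (bolt shear governs)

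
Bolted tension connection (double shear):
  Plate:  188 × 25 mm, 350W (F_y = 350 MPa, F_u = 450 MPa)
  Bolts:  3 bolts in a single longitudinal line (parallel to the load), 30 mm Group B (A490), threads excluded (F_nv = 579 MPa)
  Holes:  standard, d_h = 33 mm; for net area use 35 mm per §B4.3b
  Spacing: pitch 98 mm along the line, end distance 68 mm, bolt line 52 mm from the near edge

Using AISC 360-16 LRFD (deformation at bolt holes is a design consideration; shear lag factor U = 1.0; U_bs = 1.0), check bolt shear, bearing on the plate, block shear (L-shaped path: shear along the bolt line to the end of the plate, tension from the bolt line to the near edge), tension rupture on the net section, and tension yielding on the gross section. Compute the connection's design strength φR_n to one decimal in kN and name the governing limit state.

Bolt shear: A_b = π(30)²/4 = 706.86 mm². φR_n = 0.75 × 579 × 706.86 × 3 × 2 = 1841.7 kN.
Bearing (25 mm plate, F_u = 450 MPa): end bolts L_c = 68 − 33/2 = 51.5, R_n = min(1.2×51.5×25×450, 2.4×30×25×450) = 695.25 kN/bolt; interior L_c = 98 − 33 = 65, R_n = 810 kN/bolt. φR_n = 0.75 × (1×695.25 + 2×810) = 1736.4 kN.
Block shear: shear path 1×[68+2×98] = 1×264 mm, A_gv = 6600, A_nv = 1×(264 − 2.5×35)×25 = 4412.5 mm²; tension to near edge: (52 − 0.5×35)×25 = 862.5 mm². R_n = min(0.6×450×4412.5, 0.6×350×6600) + 1.0×450×862.5 = min(1191.4, 1386) + 388.13 = 1579.5 kN. φR_n = 0.75 × 1579.5 = 1184.6 kN.
Tension rupture (net): A_n = (188 − 1×35)×25 = 3825 mm² (U = 1.0, A_e = A_n). φR_n = 0.75 × 450 × 3825 = 1290.9 kN.
Tension yield (gross): A_g = 188×25 = 4700 mm². φR_n = 0.90 × 350 × 4700 = 1480.5 kN.
Governing: min(1841.7, 1736.4, 1184.6, 1290.9, 1480.5) = 1184.6 kN → block shear.

1184.6 kN (block shear governs)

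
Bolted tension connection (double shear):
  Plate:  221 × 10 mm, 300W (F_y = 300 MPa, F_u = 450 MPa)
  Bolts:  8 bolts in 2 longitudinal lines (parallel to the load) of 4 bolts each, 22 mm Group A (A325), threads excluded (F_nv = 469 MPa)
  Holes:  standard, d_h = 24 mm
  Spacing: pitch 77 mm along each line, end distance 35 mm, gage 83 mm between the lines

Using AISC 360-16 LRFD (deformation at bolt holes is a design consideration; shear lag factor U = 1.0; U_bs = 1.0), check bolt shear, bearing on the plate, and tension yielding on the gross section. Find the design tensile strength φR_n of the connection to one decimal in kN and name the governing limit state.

Bolt shear: A_b = π(22)²/4 = 380.13 mm². φR_n = 0.75 × 469 × 380.13 × 8 × 2 = 2139.4 kN.
Bearing (10 mm plate, F_u = 450 MPa): end bolts L_c = 35 − 24/2 = 23, R_n = min(1.2×23×10×450, 2.4×22×10×450) = 124.2 kN/bolt; interior L_c = 77 − 24 = 53, R_n = 237.6 kN/bolt. φR_n = 0.75 × (2×124.2 + 6×237.6) = 1255.5 kN.
Tension yield (gross): A_g = 221×10 = 2210 mm². φR_n = 0.90 × 300 × 2210 = 596.7 kN.
Governing: min(2139.4, 1255.5, 596.7) = 596.7 kN → gross-section yield.

596.7 kN (gross-section yield governs)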